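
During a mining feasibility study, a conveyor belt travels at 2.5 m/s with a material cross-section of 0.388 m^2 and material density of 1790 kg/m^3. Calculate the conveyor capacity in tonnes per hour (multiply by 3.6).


6250.68 t/h

Volumetric flow = speed * area
= 2.5 * 0.388 = 0.97 m^3/s
Mass flow = volumetric * density
= 0.97 * 1790 = 1736.3 kg/s
Convert to t/h: multiply by 3.6
Capacity = 1736.3 * 3.6
= 6250.68 t/h


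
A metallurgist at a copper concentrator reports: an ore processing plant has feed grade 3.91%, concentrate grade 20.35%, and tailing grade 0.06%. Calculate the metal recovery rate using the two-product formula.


98.7566%

Using the two-product formula:
R = 100 * c * (f - t) / (f * (c - t))
Numerator = 100 * 20.35 * (3.91 - 0.06)
= 100 * 20.35 * 3.85
= 7834.75
Denominator = 3.91 * (20.35 - 0.06)
= 3.91 * 20.29
= 79.3339
R = 7834.75 / 79.3339
= 98.7566%


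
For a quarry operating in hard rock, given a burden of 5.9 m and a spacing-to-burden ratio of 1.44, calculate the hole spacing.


Spacing = burden * ratio
= 5.9 * 1.44
= 8.496 m

8.496 m


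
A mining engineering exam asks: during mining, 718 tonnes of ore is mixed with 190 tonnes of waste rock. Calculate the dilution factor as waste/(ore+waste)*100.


20.9251%

Total material = ore + waste
= 718 + 190 = 908 tonnes
Dilution = waste / total * 100
= 190 / 908 * 100
= 0.2092511013 * 100
= 20.9251%


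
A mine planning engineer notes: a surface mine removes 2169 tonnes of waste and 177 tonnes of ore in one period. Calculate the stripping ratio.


Stripping ratio = waste tonnage / ore tonnage
= 2169 / 177
= 12.2542

12.2542


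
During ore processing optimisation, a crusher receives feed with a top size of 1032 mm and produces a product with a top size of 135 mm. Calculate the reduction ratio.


Reduction ratio = feed size / product size
= 1032 / 135
= 7.6444

7.6444


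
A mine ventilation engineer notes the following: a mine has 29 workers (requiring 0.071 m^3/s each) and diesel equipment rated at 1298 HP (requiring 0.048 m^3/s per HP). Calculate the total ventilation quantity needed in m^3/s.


Airflow for workers:
Q_people = 29 * 0.071 = 2.059 m^3/s
Airflow for diesel equipment:
Q_diesel = 1298 * 0.048 = 62.304 m^3/s
Total ventilation:
Q_total = 2.059 + 62.304
= 64.363 m^3/s

64.363 m^3/s


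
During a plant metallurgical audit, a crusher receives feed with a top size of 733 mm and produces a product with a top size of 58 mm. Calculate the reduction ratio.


Reduction ratio = feed size / product size
= 733 / 58
= 12.6379

12.6379


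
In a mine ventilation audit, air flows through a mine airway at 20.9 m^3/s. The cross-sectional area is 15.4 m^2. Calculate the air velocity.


1.3571 m/s

Velocity = flow rate / cross-sectional area
= 20.9 / 15.4
= 1.3571 m/s


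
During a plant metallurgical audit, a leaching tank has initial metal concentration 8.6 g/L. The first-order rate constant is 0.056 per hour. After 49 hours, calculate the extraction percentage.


Compute the exponent:
-k * t = -0.056 * 49 = -2.744
Remaining concentration:
C = 8.6 * exp(-2.744)
= 8.6 * 0.06431258138
= 0.5530881999 g/L
Extracted = 8.6 - 0.5530881999 = 8.0469118 g/L
Extraction % = 8.0469118 / 8.6 * 100
= 93.5687%

93.5687%


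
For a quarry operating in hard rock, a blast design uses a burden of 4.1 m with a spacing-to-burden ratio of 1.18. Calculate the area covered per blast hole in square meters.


First, find the spacing:
Spacing = burden * ratio = 4.1 * 1.18
= 4.838 m
Then, calculate the area:
Area = burden * spacing = 4.1 * 4.838
= 19.8358 m^2

19.8358 m^2


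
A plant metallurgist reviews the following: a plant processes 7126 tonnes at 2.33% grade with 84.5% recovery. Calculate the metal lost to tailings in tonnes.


Total metal in feed:
= 7126 * 2.33 / 100 = 166.0358 tonnes
Metal recovered:
= 166.0358 * 84.5 / 100 = 140.300251 tonnes
Metal lost to tailings:
= 166.0358 - 140.300251
= 25.7355 tonnes

25.7355 tonnes


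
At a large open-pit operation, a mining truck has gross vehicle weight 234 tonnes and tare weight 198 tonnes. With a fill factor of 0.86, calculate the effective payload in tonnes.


30.96 tonnes

Maximum payload = gross - tare
= 234 - 198 = 36 tonnes
Effective payload = max payload * fill factor
= 36 * 0.86
= 30.96 tonnes


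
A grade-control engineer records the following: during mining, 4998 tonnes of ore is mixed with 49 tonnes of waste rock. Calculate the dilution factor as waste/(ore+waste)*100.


Total material = ore + waste
= 4998 + 49 = 5047 tonnes
Dilution = waste / total * 100
= 49 / 5047 * 100
= 0.009708737864 * 100
= 0.9709%

0.9709%


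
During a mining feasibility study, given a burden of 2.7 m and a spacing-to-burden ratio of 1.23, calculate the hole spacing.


3.321 m

Spacing = burden * ratio
= 2.7 * 1.23
= 3.321 m


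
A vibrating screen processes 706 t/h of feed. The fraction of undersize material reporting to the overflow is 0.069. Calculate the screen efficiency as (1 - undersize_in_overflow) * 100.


Screen efficiency = (1 - fraction of undersize in overflow) * 100
= (1 - 0.069) * 100
= 0.931 * 100
= 93.1%

93.1%


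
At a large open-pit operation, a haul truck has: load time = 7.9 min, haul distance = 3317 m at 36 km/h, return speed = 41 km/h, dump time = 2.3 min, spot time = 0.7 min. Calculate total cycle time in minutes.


21.2825 min

Convert haul speed to m/min: 36 * 1000/60 = 600 m/min
Haul time = 3317 / 600 = 5.528333333 min
Convert return speed to m/min: 41 * 1000/60 = 683.3333333 m/min
Return time = 3317 / 683.3333333 = 4.854146341 min
Total cycle time:
= 7.9 + 5.528333333 + 2.3 + 4.854146341 + 0.7
= 21.2825 min


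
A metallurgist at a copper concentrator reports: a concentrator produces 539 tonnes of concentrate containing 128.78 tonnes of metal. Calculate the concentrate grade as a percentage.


Grade = (metal in concentrate / concentrate mass) * 100
= (128.78 / 539) * 100
= 0.2389239332 * 100
= 23.8924%

23.8924%


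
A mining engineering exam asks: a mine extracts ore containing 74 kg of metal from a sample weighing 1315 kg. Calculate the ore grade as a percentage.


5.6274%

Ore grade = (metal mass / ore mass) * 100
= (74 / 1315) * 100
= 0.05627376426 * 100
= 5.6274%


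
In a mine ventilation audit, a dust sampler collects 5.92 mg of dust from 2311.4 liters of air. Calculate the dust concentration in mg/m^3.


2.5612 mg/m^3

Convert liters to m^3: 1 m^3 = 1000 L
Concentration = mass / volume * 1000
= 5.92 / 2311.4 * 1000
= 0.002561218309 * 1000
= 2.5612 mg/m^3


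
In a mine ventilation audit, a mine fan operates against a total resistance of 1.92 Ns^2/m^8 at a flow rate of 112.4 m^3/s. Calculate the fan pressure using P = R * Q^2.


24256.8192 Pa

Compute Q^2:
Q^2 = 112.4^2 = 12633.76
Compute pressure:
P = R * Q^2 = 1.92 * 12633.76
= 24256.8192 Pa


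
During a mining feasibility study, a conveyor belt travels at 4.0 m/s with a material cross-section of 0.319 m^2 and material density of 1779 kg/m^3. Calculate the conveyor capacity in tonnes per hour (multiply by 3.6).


Volumetric flow = speed * area
= 4.0 * 0.319 = 1.276 m^3/s
Mass flow = volumetric * density
= 1.276 * 1779 = 2270.004 kg/s
Convert to t/h: multiply by 3.6
Capacity = 2270.004 * 3.6
= 8172.0144 t/h

8172.0144 t/h


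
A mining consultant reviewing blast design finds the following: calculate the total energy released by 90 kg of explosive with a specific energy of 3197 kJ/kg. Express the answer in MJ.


287.73 MJ

Energy = mass * specific_energy / 1000
= 90 * 3197 / 1000
= 287730 / 1000
= 287.73 MJ


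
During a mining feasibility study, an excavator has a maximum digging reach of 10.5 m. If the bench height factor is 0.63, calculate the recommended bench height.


6.615 m

Bench height = reach * factor
= 10.5 * 0.63
= 6.615 m


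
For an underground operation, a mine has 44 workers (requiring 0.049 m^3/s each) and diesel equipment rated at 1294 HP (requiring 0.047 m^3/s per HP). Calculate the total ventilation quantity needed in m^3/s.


Airflow for workers:
Q_people = 44 * 0.049 = 2.156 m^3/s
Airflow for diesel equipment:
Q_diesel = 1294 * 0.047 = 60.818 m^3/s
Total ventilation:
Q_total = 2.156 + 60.818
= 62.974 m^3/s

62.974 m^3/s


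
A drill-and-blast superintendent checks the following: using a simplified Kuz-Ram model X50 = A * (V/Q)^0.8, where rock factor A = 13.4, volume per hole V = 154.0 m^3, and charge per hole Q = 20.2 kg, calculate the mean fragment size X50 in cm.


Compute V/Q:
V/Q = 154.0 / 20.2 = 7.623762376
Raise to the power 0.8:
(V/Q)^0.8 = 7.623762376^0.8 = 5.078500284
Multiply by A:
X50 = 13.4 * 5.078500284
= 68.0519 cm

68.0519 cm


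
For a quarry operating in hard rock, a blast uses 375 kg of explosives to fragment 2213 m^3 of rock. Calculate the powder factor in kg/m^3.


Powder factor = explosive mass / rock volume
= 375 / 2213
= 0.1695 kg/m^3

0.1695 kg/m^3


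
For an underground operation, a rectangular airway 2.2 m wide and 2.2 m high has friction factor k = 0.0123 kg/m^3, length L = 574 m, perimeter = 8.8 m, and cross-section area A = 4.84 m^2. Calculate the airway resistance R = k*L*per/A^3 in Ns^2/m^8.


Compute the numerator:
k * L * per = 0.0123 * 574 * 8.8
= 62.12976
Compute the denominator:
A^3 = 4.84^3 = 113.379904
Resistance:
R = 62.12976 / 113.379904
= 0.548 Ns^2/m^8

0.548 Ns^2/m^8


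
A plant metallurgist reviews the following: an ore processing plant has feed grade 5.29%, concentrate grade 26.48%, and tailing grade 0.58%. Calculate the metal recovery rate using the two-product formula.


Using the two-product formula:
R = 100 * c * (f - t) / (f * (c - t))
Numerator = 100 * 26.48 * (5.29 - 0.58)
= 100 * 26.48 * 4.71
= 12472.08
Denominator = 5.29 * (26.48 - 0.58)
= 5.29 * 25.9
= 137.011
R = 12472.08 / 137.011
= 91.0298%

91.0298%


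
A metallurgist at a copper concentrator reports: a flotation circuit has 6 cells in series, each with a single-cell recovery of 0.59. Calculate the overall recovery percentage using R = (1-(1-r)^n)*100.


99.525%

Complement of single-cell recovery:
1 - r = 1 - 0.59 = 0.41
Raise to power n:
(1 - r)^6 = 0.41^6 = 0.004750104241
Overall recovery:
R = (1 - 0.004750104241) * 100
= 99.525%


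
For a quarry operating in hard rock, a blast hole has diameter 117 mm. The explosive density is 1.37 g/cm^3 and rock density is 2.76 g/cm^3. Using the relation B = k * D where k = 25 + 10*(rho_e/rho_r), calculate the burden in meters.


3.5058 m

First, compute k:
rho_e / rho_r = 1.37 / 2.76 = 0.4963768116
k = 25 + 10 * 0.4963768116 = 29.96376812
Then, compute burden:
B = k * D / 1000 = 29.96376812 * 117 / 1000
= 3505.76087 / 1000
= 3.5058 m


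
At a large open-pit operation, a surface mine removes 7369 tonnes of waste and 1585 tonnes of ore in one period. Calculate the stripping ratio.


Stripping ratio = waste tonnage / ore tonnage
= 7369 / 1585
= 4.6492

4.6492


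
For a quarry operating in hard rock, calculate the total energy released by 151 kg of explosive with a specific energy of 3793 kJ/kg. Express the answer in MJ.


572.743 MJ

Energy = mass * specific_energy / 1000
= 151 * 3793 / 1000
= 572743 / 1000
= 572.743 MJ


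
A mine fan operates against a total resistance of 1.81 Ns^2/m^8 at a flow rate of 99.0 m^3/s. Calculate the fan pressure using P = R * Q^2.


Compute Q^2:
Q^2 = 99.0^2 = 9801.0
Compute pressure:
P = R * Q^2 = 1.81 * 9801.0
= 17739.81 Pa

17739.81 Pa


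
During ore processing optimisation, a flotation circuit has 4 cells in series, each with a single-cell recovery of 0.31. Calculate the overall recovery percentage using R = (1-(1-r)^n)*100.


Complement of single-cell recovery:
1 - r = 1 - 0.31 = 0.69
Raise to power n:
(1 - r)^4 = 0.69^4 = 0.22667121
Overall recovery:
R = (1 - 0.22667121) * 100
= 77.3329%

77.3329%


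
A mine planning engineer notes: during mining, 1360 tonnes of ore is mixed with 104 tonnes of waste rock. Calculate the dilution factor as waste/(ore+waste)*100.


Total material = ore + waste
= 1360 + 104 = 1464 tonnes
Dilution = waste / total * 100
= 104 / 1464 * 100
= 0.07103825137 * 100
= 7.1038%

7.1038%


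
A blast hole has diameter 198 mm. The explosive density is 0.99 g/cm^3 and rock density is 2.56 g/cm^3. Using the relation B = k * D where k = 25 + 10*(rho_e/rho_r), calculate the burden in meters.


5.7157 m

First, compute k:
rho_e / rho_r = 0.99 / 2.56 = 0.38671875
k = 25 + 10 * 0.38671875 = 28.8671875
Then, compute burden:
B = k * D / 1000 = 28.8671875 * 198 / 1000
= 5715.703125 / 1000
= 5.7157 m


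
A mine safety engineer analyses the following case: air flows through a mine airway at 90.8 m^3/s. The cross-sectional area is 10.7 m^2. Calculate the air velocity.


8.486 m/s

Velocity = flow rate / cross-sectional area
= 90.8 / 10.7
= 8.486 m/s


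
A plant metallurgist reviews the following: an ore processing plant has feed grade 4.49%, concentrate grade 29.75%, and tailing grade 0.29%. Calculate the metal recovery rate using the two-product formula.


94.462%

Using the two-product formula:
R = 100 * c * (f - t) / (f * (c - t))
Numerator = 100 * 29.75 * (4.49 - 0.29)
= 100 * 29.75 * 4.2
= 12495.0
Denominator = 4.49 * (29.75 - 0.29)
= 4.49 * 29.46
= 132.2754
R = 12495.0 / 132.2754
= 94.462%


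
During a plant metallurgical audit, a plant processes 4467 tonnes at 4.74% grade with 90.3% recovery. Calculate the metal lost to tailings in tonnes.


Total metal in feed:
= 4467 * 4.74 / 100 = 211.7358 tonnes
Metal recovered:
= 211.7358 * 90.3 / 100 = 191.1974274 tonnes
Metal lost to tailings:
= 211.7358 - 191.1974274
= 20.5384 tonnes

20.5384 tonnes


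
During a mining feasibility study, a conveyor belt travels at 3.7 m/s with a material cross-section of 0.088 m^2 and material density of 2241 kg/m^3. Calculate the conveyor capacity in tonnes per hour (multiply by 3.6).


2626.8106 t/h

Volumetric flow = speed * area
= 3.7 * 0.088 = 0.3256 m^3/s
Mass flow = volumetric * density
= 0.3256 * 2241 = 729.6696 kg/s
Convert to t/h: multiply by 3.6
Capacity = 729.6696 * 3.6
= 2626.8106 t/h


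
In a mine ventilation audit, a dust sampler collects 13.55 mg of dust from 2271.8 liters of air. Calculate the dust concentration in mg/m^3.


Convert liters to m^3: 1 m^3 = 1000 L
Concentration = mass / volume * 1000
= 13.55 / 2271.8 * 1000
= 0.005964433489 * 1000
= 5.9644 mg/m^3

5.9644 mg/m^3


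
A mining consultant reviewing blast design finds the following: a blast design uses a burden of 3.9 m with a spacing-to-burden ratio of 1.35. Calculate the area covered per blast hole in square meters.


First, find the spacing:
Spacing = burden * ratio = 3.9 * 1.35
= 5.265 m
Then, calculate the area:
Area = burden * spacing = 3.9 * 5.265
= 20.5335 m^2

20.5335 m^2


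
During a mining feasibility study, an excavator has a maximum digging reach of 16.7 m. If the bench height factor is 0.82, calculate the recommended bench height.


13.694 m

Bench height = reach * factor
= 16.7 * 0.82
= 13.694 m


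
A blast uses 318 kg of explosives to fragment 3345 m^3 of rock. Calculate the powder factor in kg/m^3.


Powder factor = explosive mass / rock volume
= 318 / 3345
= 0.0951 kg/m^3

0.0951 kg/m^3


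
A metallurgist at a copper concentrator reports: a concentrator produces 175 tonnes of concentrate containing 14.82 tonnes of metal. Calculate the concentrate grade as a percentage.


8.4686%

Grade = (metal in concentrate / concentrate mass) * 100
= (14.82 / 175) * 100
= 0.08468571429 * 100
= 8.4686%


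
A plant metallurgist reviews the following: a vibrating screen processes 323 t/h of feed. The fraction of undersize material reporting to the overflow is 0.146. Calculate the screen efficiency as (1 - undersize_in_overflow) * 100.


Screen efficiency = (1 - fraction of undersize in overflow) * 100
= (1 - 0.146) * 100
= 0.854 * 100
= 85.4%

85.4%


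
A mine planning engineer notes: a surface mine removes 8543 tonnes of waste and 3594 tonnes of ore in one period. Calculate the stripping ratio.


2.377

Stripping ratio = waste tonnage / ore tonnage
= 8543 / 3594
= 2.377


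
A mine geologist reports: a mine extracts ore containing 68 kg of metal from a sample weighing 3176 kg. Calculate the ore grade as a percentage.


2.1411%

Ore grade = (metal mass / ore mass) * 100
= (68 / 3176) * 100
= 0.02141057935 * 100
= 2.1411%


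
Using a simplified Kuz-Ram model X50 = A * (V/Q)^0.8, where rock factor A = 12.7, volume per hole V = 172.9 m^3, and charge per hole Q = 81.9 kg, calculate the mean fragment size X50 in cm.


Compute V/Q:
V/Q = 172.9 / 81.9 = 2.111111111
Raise to the power 0.8:
(V/Q)^0.8 = 2.111111111^0.8 = 1.818062769
Multiply by A:
X50 = 12.7 * 1.818062769
= 23.0894 cm

23.0894 cm


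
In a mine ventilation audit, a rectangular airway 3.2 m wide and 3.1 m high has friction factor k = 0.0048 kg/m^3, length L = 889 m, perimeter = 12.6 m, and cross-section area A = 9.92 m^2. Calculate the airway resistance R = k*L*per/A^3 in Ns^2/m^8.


Compute the numerator:
k * L * per = 0.0048 * 889 * 12.6
= 53.76672
Compute the denominator:
A^3 = 9.92^3 = 976.191488
Resistance:
R = 53.76672 / 976.191488
= 0.0551 Ns^2/m^8

0.0551 Ns^2/m^8


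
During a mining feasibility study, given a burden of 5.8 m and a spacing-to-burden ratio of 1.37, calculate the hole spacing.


7.946 m

Spacing = burden * ratio
= 5.8 * 1.37
= 7.946 m


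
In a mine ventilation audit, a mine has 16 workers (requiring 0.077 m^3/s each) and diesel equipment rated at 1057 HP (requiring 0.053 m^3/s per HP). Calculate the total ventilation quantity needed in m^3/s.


57.253 m^3/s

Airflow for workers:
Q_people = 16 * 0.077 = 1.232 m^3/s
Airflow for diesel equipment:
Q_diesel = 1057 * 0.053 = 56.021 m^3/s
Total ventilation:
Q_total = 1.232 + 56.021
= 57.253 m^3/s


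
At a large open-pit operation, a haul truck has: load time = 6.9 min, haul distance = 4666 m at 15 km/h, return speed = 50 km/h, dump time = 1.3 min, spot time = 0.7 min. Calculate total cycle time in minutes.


33.1632 min

Convert haul speed to m/min: 15 * 1000/60 = 250 m/min
Haul time = 4666 / 250 = 18.664 min
Convert return speed to m/min: 50 * 1000/60 = 833.3333333 m/min
Return time = 4666 / 833.3333333 = 5.5992 min
Total cycle time:
= 6.9 + 18.664 + 1.3 + 5.5992 + 0.7
= 33.1632 min


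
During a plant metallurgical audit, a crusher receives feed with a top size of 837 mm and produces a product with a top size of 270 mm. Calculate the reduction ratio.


Reduction ratio = feed size / product size
= 837 / 270
= 3.1

3.1


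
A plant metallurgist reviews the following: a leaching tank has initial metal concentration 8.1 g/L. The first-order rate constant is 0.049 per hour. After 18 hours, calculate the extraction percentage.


58.6046%

Compute the exponent:
-k * t = -0.049 * 18 = -0.882
Remaining concentration:
C = 8.1 * exp(-0.882)
= 8.1 * 0.4139541749
= 3.353028816 g/L
Extracted = 8.1 - 3.353028816 = 4.746971184 g/L
Extraction % = 4.746971184 / 8.1 * 100
= 58.6046%


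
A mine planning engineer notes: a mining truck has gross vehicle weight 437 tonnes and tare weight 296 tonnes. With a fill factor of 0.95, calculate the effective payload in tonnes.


133.95 tonnes

Maximum payload = gross - tare
= 437 - 296 = 141 tonnes
Effective payload = max payload * fill factor
= 141 * 0.95
= 133.95 tonnes


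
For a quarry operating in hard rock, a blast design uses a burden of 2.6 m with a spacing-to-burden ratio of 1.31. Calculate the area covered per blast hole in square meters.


First, find the spacing:
Spacing = burden * ratio = 2.6 * 1.31
= 3.406 m
Then, calculate the area:
Area = burden * spacing = 2.6 * 3.406
= 8.8556 m^2

8.8556 m^2


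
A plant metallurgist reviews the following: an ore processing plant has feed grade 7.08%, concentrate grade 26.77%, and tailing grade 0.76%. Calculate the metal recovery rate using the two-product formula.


91.8738%

Using the two-product formula:
R = 100 * c * (f - t) / (f * (c - t))
Numerator = 100 * 26.77 * (7.08 - 0.76)
= 100 * 26.77 * 6.32
= 16918.64
Denominator = 7.08 * (26.77 - 0.76)
= 7.08 * 26.01
= 184.1508
R = 16918.64 / 184.1508
= 91.8738%


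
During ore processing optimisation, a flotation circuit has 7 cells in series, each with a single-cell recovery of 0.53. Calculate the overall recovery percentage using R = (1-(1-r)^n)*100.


Complement of single-cell recovery:
1 - r = 1 - 0.53 = 0.47
Raise to power n:
(1 - r)^7 = 0.47^7 = 0.005066231205
Overall recovery:
R = (1 - 0.005066231205) * 100
= 99.4934%

99.4934%


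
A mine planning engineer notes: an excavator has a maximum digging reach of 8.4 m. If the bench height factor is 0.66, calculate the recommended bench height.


Bench height = reach * factor
= 8.4 * 0.66
= 5.544 m

5.544 m


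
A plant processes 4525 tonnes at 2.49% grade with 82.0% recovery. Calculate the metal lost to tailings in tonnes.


Total metal in feed:
= 4525 * 2.49 / 100 = 112.6725 tonnes
Metal recovered:
= 112.6725 * 82.0 / 100 = 92.39145 tonnes
Metal lost to tailings:
= 112.6725 - 92.39145
= 20.2811 tonnes

20.2811 tonnes


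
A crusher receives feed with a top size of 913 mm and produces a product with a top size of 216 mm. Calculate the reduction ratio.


4.2269

Reduction ratio = feed size / product size
= 913 / 216
= 4.2269


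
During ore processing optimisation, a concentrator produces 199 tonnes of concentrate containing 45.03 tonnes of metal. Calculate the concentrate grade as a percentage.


Grade = (metal in concentrate / concentrate mass) * 100
= (45.03 / 199) * 100
= 0.226281407 * 100
= 22.6281%

22.6281%


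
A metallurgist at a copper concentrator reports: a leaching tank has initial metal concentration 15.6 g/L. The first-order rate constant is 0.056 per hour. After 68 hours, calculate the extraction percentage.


97.7807%

Compute the exponent:
-k * t = -0.056 * 68 = -3.808
Remaining concentration:
C = 15.6 * exp(-3.808)
= 15.6 * 0.02219251964
= 0.3462033064 g/L
Extracted = 15.6 - 0.3462033064 = 15.25379669 g/L
Extraction % = 15.25379669 / 15.6 * 100
= 97.7807%


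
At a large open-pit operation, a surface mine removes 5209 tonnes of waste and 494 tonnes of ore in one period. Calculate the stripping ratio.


10.5445

Stripping ratio = waste tonnage / ore tonnage
= 5209 / 494
= 10.5445


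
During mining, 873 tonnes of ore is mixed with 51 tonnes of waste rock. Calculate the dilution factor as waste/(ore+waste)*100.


5.5195%

Total material = ore + waste
= 873 + 51 = 924 tonnes
Dilution = waste / total * 100
= 51 / 924 * 100
= 0.05519480519 * 100
= 5.5195%


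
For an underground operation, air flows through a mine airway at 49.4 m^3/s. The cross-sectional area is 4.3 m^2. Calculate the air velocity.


11.4884 m/s

Velocity = flow rate / cross-sectional area
= 49.4 / 4.3
= 11.4884 m/s


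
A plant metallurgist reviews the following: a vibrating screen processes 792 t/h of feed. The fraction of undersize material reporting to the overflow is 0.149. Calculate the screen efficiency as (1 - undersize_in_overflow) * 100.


Screen efficiency = (1 - fraction of undersize in overflow) * 100
= (1 - 0.149) * 100
= 0.851 * 100
= 85.1%

85.1%


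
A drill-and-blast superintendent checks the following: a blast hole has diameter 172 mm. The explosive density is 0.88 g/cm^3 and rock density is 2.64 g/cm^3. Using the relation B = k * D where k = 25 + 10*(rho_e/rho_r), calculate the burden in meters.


4.8733 m

First, compute k:
rho_e / rho_r = 0.88 / 2.64 = 0.3333333333
k = 25 + 10 * 0.3333333333 = 28.33333333
Then, compute burden:
B = k * D / 1000 = 28.33333333 * 172 / 1000
= 4873.333333 / 1000
= 4.8733 m


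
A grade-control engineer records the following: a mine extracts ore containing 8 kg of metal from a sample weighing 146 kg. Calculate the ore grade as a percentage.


5.4795%

Ore grade = (metal mass / ore mass) * 100
= (8 / 146) * 100
= 0.05479452055 * 100
= 5.4795%


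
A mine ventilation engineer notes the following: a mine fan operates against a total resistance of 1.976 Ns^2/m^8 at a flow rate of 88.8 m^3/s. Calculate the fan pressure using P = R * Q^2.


Compute Q^2:
Q^2 = 88.8^2 = 7885.44
Compute pressure:
P = R * Q^2 = 1.976 * 7885.44
= 15581.6294 Pa

15581.6294 Pa


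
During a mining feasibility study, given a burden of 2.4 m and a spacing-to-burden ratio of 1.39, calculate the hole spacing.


3.336 m

Spacing = burden * ratio
= 2.4 * 1.39
= 3.336 m


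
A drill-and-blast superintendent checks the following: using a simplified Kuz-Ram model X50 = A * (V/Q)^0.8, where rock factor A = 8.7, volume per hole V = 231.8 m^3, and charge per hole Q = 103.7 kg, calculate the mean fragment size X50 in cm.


Compute V/Q:
V/Q = 231.8 / 103.7 = 2.235294118
Raise to the power 0.8:
(V/Q)^0.8 = 2.235294118^0.8 = 1.903126866
Multiply by A:
X50 = 8.7 * 1.903126866
= 16.5572 cm

16.5572 cm


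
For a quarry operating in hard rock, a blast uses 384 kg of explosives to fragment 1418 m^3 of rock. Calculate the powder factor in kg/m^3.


Powder factor = explosive mass / rock volume
= 384 / 1418
= 0.2708 kg/m^3

0.2708 kg/m^3


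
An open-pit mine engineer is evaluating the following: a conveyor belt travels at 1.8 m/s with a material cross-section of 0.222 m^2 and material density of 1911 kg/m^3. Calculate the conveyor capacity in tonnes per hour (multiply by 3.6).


Volumetric flow = speed * area
= 1.8 * 0.222 = 0.3996 m^3/s
Mass flow = volumetric * density
= 0.3996 * 1911 = 763.6356 kg/s
Convert to t/h: multiply by 3.6
Capacity = 763.6356 * 3.6
= 2749.0882 t/h

2749.0882 t/h


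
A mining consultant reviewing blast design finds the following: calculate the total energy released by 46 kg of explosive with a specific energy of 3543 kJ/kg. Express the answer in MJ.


Energy = mass * specific_energy / 1000
= 46 * 3543 / 1000
= 162978 / 1000
= 162.978 MJ

162.978 MJ


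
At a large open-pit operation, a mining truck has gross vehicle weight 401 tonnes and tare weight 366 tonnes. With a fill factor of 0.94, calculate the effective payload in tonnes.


32.9 tonnes

Maximum payload = gross - tare
= 401 - 366 = 35 tonnes
Effective payload = max payload * fill factor
= 35 * 0.94
= 32.9 tonnes


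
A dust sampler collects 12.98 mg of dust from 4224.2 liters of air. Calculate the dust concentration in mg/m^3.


3.0728 mg/m^3

Convert liters to m^3: 1 m^3 = 1000 L
Concentration = mass / volume * 1000
= 12.98 / 4224.2 * 1000
= 0.003072771176 * 1000
= 3.0728 mg/m^3


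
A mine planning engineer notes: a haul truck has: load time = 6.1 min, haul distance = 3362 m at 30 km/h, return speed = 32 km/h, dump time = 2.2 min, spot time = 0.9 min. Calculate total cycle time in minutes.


Convert haul speed to m/min: 30 * 1000/60 = 500 m/min
Haul time = 3362 / 500 = 6.724 min
Convert return speed to m/min: 32 * 1000/60 = 533.3333333 m/min
Return time = 3362 / 533.3333333 = 6.30375 min
Total cycle time:
= 6.1 + 6.724 + 2.2 + 6.30375 + 0.9
= 22.2278 min

22.2278 min


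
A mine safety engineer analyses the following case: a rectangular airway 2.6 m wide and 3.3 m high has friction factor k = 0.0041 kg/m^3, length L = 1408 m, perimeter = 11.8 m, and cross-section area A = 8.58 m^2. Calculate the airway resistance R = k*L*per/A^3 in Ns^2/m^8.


0.1078 Ns^2/m^8

Compute the numerator:
k * L * per = 0.0041 * 1408 * 11.8
= 68.11904
Compute the denominator:
A^3 = 8.58^3 = 631.628712
Resistance:
R = 68.11904 / 631.628712
= 0.1078 Ns^2/m^8


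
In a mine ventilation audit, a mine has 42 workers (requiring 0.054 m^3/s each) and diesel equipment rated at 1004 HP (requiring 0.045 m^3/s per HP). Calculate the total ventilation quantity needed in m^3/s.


Airflow for workers:
Q_people = 42 * 0.054 = 2.268 m^3/s
Airflow for diesel equipment:
Q_diesel = 1004 * 0.045 = 45.18 m^3/s
Total ventilation:
Q_total = 2.268 + 45.18
= 47.448 m^3/s

47.448 m^3/s


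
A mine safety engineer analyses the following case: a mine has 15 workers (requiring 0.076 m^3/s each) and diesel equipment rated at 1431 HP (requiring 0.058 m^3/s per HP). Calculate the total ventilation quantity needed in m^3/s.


84.138 m^3/s

Airflow for workers:
Q_people = 15 * 0.076 = 1.14 m^3/s
Airflow for diesel equipment:
Q_diesel = 1431 * 0.058 = 82.998 m^3/s
Total ventilation:
Q_total = 1.14 + 82.998
= 84.138 m^3/s


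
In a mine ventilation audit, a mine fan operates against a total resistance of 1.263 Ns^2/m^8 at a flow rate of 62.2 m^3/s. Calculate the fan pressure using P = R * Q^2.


4886.3449 Pa

Compute Q^2:
Q^2 = 62.2^2 = 3868.84
Compute pressure:
P = R * Q^2 = 1.263 * 3868.84
= 4886.3449 Pa


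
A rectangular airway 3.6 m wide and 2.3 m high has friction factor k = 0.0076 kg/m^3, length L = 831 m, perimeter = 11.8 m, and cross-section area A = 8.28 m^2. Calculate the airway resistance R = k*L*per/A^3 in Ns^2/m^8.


0.1313 Ns^2/m^8

Compute the numerator:
k * L * per = 0.0076 * 831 * 11.8
= 74.52408
Compute the denominator:
A^3 = 8.28^3 = 567.663552
Resistance:
R = 74.52408 / 567.663552
= 0.1313 Ns^2/m^8


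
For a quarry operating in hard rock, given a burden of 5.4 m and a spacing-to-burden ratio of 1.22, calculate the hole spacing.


6.588 m

Spacing = burden * ratio
= 5.4 * 1.22
= 6.588 m


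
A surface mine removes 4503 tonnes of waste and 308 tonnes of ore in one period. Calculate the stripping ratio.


Stripping ratio = waste tonnage / ore tonnage
= 4503 / 308
= 14.6201

14.6201


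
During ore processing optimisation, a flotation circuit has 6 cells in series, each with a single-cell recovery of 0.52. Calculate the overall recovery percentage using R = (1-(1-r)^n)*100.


Complement of single-cell recovery:
1 - r = 1 - 0.52 = 0.48
Raise to power n:
(1 - r)^6 = 0.48^6 = 0.01223059046
Overall recovery:
R = (1 - 0.01223059046) * 100
= 98.7769%

98.7769%


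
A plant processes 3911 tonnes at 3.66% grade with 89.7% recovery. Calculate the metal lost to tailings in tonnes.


14.7437 tonnes

Total metal in feed:
= 3911 * 3.66 / 100 = 143.1426 tonnes
Metal recovered:
= 143.1426 * 89.7 / 100 = 128.3989122 tonnes
Metal lost to tailings:
= 143.1426 - 128.3989122
= 14.7437 tonnes


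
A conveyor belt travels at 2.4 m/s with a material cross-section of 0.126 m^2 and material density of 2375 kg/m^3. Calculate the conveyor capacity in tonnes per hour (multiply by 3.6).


2585.52 t/h

Volumetric flow = speed * area
= 2.4 * 0.126 = 0.3024 m^3/s
Mass flow = volumetric * density
= 0.3024 * 2375 = 718.2 kg/s
Convert to t/h: multiply by 3.6
Capacity = 718.2 * 3.6
= 2585.52 t/h


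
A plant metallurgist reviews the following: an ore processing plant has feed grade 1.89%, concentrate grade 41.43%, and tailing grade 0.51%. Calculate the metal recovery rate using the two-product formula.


Using the two-product formula:
R = 100 * c * (f - t) / (f * (c - t))
Numerator = 100 * 41.43 * (1.89 - 0.51)
= 100 * 41.43 * 1.38
= 5717.34
Denominator = 1.89 * (41.43 - 0.51)
= 1.89 * 40.92
= 77.3388
R = 5717.34 / 77.3388
= 73.9259%

73.9259%


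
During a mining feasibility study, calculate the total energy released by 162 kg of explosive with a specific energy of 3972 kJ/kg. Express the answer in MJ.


643.464 MJ

Energy = mass * specific_energy / 1000
= 162 * 3972 / 1000
= 643464 / 1000
= 643.464 MJ


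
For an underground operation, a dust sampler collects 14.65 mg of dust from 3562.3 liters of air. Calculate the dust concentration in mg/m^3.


Convert liters to m^3: 1 m^3 = 1000 L
Concentration = mass / volume * 1000
= 14.65 / 3562.3 * 1000
= 0.00411251158 * 1000
= 4.1125 mg/m^3

4.1125 mg/m^3


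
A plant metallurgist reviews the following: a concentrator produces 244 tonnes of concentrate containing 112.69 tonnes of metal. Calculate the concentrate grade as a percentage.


Grade = (metal in concentrate / concentrate mass) * 100
= (112.69 / 244) * 100
= 0.4618442623 * 100
= 46.1844%

46.1844%


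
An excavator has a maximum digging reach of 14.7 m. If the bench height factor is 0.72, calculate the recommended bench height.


Bench height = reach * factor
= 14.7 * 0.72
= 10.584 m

10.584 m


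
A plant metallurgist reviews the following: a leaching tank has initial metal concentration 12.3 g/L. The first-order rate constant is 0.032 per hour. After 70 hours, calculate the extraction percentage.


89.3541%

Compute the exponent:
-k * t = -0.032 * 70 = -2.24
Remaining concentration:
C = 12.3 * exp(-2.24)
= 12.3 * 0.1064585044
= 1.309439604 g/L
Extracted = 12.3 - 1.309439604 = 10.9905604 g/L
Extraction % = 10.9905604 / 12.3 * 100
= 89.3541%


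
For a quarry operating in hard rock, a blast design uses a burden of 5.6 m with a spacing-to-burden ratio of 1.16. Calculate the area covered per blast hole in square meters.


36.3776 m^2

First, find the spacing:
Spacing = burden * ratio = 5.6 * 1.16
= 6.496 m
Then, calculate the area:
Area = burden * spacing = 5.6 * 6.496
= 36.3776 m^2


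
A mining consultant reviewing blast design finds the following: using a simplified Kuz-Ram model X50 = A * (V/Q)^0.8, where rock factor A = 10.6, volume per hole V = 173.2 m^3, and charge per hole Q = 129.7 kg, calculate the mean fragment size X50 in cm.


Compute V/Q:
V/Q = 173.2 / 129.7 = 1.33538936
Raise to the power 0.8:
(V/Q)^0.8 = 1.33538936^0.8 = 1.260335964
Multiply by A:
X50 = 10.6 * 1.260335964
= 13.3596 cm

13.3596 cm


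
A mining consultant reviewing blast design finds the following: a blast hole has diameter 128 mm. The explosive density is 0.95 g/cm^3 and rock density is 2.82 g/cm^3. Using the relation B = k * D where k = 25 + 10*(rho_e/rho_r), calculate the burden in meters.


First, compute k:
rho_e / rho_r = 0.95 / 2.82 = 0.3368794326
k = 25 + 10 * 0.3368794326 = 28.36879433
Then, compute burden:
B = k * D / 1000 = 28.36879433 * 128 / 1000
= 3631.205674 / 1000
= 3.6312 m

3.6312 m


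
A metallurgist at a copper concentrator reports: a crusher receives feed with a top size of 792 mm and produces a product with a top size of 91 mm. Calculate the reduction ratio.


8.7033

Reduction ratio = feed size / product size
= 792 / 91
= 8.7033


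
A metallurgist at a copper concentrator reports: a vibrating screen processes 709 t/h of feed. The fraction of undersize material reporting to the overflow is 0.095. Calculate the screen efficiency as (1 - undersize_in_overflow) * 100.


Screen efficiency = (1 - fraction of undersize in overflow) * 100
= (1 - 0.095) * 100
= 0.905 * 100
= 90.5%

90.5%


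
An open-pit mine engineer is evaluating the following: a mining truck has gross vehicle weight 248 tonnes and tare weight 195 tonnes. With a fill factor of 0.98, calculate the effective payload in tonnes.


Maximum payload = gross - tare
= 248 - 195 = 53 tonnes
Effective payload = max payload * fill factor
= 53 * 0.98
= 51.94 tonnes

51.94 tonnes


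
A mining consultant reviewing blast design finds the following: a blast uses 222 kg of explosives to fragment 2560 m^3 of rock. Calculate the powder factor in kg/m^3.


0.0867 kg/m^3

Powder factor = explosive mass / rock volume
= 222 / 2560
= 0.0867 kg/m^3


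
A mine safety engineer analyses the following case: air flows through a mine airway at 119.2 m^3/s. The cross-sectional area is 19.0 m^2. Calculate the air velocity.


6.2737 m/s

Velocity = flow rate / cross-sectional area
= 119.2 / 19.0
= 6.2737 m/s


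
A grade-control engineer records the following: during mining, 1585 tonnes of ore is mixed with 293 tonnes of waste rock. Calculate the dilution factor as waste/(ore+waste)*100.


Total material = ore + waste
= 1585 + 293 = 1878 tonnes
Dilution = waste / total * 100
= 293 / 1878 * 100
= 0.1560170394 * 100
= 15.6017%

15.6017%


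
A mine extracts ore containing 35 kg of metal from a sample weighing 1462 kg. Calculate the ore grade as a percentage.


2.394%

Ore grade = (metal mass / ore mass) * 100
= (35 / 1462) * 100
= 0.02393980848 * 100
= 2.394%


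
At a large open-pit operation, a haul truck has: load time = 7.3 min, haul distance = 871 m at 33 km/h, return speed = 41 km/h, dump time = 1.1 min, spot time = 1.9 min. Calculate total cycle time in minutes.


Convert haul speed to m/min: 33 * 1000/60 = 550 m/min
Haul time = 871 / 550 = 1.583636364 min
Convert return speed to m/min: 41 * 1000/60 = 683.3333333 m/min
Return time = 871 / 683.3333333 = 1.274634146 min
Total cycle time:
= 7.3 + 1.583636364 + 1.1 + 1.274634146 + 1.9
= 13.1583 min

13.1583 min


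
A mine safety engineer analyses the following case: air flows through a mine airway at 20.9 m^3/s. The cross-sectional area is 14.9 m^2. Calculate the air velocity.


Velocity = flow rate / cross-sectional area
= 20.9 / 14.9
= 1.4027 m/s

1.4027 m/s


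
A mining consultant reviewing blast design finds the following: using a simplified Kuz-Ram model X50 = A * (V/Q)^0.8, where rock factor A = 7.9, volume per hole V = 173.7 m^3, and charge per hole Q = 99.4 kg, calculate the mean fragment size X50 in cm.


Compute V/Q:
V/Q = 173.7 / 99.4 = 1.747484909
Raise to the power 0.8:
(V/Q)^0.8 = 1.747484909^0.8 = 1.562898402
Multiply by A:
X50 = 7.9 * 1.562898402
= 12.3469 cm

12.3469 cm


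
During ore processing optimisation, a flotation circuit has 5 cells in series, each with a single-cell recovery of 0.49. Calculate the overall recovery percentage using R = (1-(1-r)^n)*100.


Complement of single-cell recovery:
1 - r = 1 - 0.49 = 0.51
Raise to power n:
(1 - r)^5 = 0.51^5 = 0.0345025251
Overall recovery:
R = (1 - 0.0345025251) * 100
= 96.5497%

96.5497%


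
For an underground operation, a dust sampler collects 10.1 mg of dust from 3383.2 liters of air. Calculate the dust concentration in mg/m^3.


2.9853 mg/m^3

Convert liters to m^3: 1 m^3 = 1000 L
Concentration = mass / volume * 1000
= 10.1 / 3383.2 * 1000
= 0.002985339324 * 1000
= 2.9853 mg/m^3


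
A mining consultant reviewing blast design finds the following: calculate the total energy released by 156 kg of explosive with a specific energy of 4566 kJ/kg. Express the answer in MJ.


712.296 MJ

Energy = mass * specific_energy / 1000
= 156 * 4566 / 1000
= 712296 / 1000
= 712.296 MJ


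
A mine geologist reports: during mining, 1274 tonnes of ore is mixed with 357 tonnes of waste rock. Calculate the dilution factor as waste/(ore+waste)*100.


21.8884%

Total material = ore + waste
= 1274 + 357 = 1631 tonnes
Dilution = waste / total * 100
= 357 / 1631 * 100
= 0.2188841202 * 100
= 21.8884%


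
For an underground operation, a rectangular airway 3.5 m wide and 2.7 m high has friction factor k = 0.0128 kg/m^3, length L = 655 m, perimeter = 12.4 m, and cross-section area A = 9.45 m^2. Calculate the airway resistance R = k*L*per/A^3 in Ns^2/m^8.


0.1232 Ns^2/m^8

Compute the numerator:
k * L * per = 0.0128 * 655 * 12.4
= 103.9616
Compute the denominator:
A^3 = 9.45^3 = 843.908625
Resistance:
R = 103.9616 / 843.908625
= 0.1232 Ns^2/m^8


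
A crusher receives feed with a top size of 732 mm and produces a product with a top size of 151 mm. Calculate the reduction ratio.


4.8477

Reduction ratio = feed size / product size
= 732 / 151
= 4.8477


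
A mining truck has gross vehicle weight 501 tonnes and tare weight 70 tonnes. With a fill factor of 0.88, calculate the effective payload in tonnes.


379.28 tonnes

Maximum payload = gross - tare
= 501 - 70 = 431 tonnes
Effective payload = max payload * fill factor
= 431 * 0.88
= 379.28 tonnes


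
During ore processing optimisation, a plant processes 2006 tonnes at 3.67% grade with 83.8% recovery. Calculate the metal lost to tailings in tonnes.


11.9265 tonnes

Total metal in feed:
= 2006 * 3.67 / 100 = 73.6202 tonnes
Metal recovered:
= 73.6202 * 83.8 / 100 = 61.6937276 tonnes
Metal lost to tailings:
= 73.6202 - 61.6937276
= 11.9265 tonnes


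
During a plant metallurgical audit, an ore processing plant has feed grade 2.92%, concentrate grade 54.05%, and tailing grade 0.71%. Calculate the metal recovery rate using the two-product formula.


Using the two-product formula:
R = 100 * c * (f - t) / (f * (c - t))
Numerator = 100 * 54.05 * (2.92 - 0.71)
= 100 * 54.05 * 2.21
= 11945.05
Denominator = 2.92 * (54.05 - 0.71)
= 2.92 * 53.34
= 155.7528
R = 11945.05 / 155.7528
= 76.6924%

76.6924%
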